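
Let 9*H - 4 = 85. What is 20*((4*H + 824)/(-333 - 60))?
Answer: -155440/3537 ≈ -43.947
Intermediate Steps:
H = 89/9 (H = 4/9 + (1/9)*85 = 4/9 + 85/9 = 89/9 ≈ 9.8889)
20*((4*H + 824)/(-333 - 60)) = 20*((4*(89/9) + 824)/(-333 - 60)) = 20*((356/9 + 824)/(-393)) = 20*((7772/9)*(-1/393)) = 20*(-7772/3537) = -155440/3537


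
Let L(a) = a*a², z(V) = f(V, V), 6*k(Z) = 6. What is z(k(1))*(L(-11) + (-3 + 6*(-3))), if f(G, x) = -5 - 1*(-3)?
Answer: 2704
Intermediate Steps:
f(G, x) = -2 (f(G, x) = -5 + 3 = -2)
k(Z) = 1 (k(Z) = (⅙)*6 = 1)
z(V) = -2
L(a) = a³
z(k(1))*(L(-11) + (-3 + 6*(-3))) = -2*((-11)³ + (-3 + 6*(-3))) = -2*(-1331 + (-3 - 18)) = -2*(-1331 - 21) = -2*(-1352) = 2704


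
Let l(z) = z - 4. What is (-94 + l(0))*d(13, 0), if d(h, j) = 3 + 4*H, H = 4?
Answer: -1862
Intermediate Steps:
l(z) = -4 + z
d(h, j) = 19 (d(h, j) = 3 + 4*4 = 3 + 16 = 19)
(-94 + l(0))*d(13, 0) = (-94 + (-4 + 0))*19 = (-94 - 4)*19 = -98*19 = -1862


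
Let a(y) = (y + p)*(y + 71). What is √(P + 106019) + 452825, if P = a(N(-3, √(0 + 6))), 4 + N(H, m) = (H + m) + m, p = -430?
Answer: 452825 + √(78075 - 746*√6) ≈ 4.5310e+5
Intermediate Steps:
N(H, m) = -4 + H + 2*m (N(H, m) = -4 + ((H + m) + m) = -4 + (H + 2*m) = -4 + H + 2*m)
a(y) = (-430 + y)*(71 + y) (a(y) = (y - 430)*(y + 71) = (-430 + y)*(71 + y))
P = -28017 + (-7 + 2*√6)² - 718*√6 (P = -30530 + (-4 - 3 + 2*√(0 + 6))² - 359*(-4 - 3 + 2*√(0 + 6)) = -30530 + (-4 - 3 + 2*√6)² - 359*(-4 - 3 + 2*√6) = -30530 + (-7 + 2*√6)² - 359*(-7 + 2*√6) = -30530 + (-7 + 2*√6)² + (2513 - 718*√6) = -28017 + (-7 + 2*√6)² - 718*√6 ≈ -29771.)
√(P + 106019) + 452825 = √((-27944 - 746*√6) + 106019) + 452825 = √(78075 - 746*√6) + 452825 = 452825 + √(78075 - 746*√6)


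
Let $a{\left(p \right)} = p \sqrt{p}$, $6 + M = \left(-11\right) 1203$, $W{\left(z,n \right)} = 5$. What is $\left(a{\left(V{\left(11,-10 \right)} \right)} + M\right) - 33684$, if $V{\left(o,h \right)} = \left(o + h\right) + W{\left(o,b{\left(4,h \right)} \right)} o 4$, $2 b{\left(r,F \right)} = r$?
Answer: $-46923 + 221 \sqrt{221} \approx -43638.0$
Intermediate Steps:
$b{\left(r,F \right)} = \frac{r}{2}$
$M = -13239$ ($M = -6 - 13233 = -13239$)
$V{\left(o,h \right)} = h + 21 o$ ($V{\left(o,h \right)} = \left(o + h\right) + 5 o 4 = \left(h + o\right) + 20 o = h + 21 o$)
$a{\left(p \right)} = p^{\frac{3}{2}}$
$\left(a{\left(V{\left(11,-10 \right)} \right)} + M\right) - 33684 = \left(\left(-10 + 21 \cdot 11\right)^{\frac{3}{2}} - 13239\right) - 33684 = \left(\left(-10 + 231\right)^{\frac{3}{2}} - 13239\right) - 33684 = \left(221^{\frac{3}{2}} - 13239\right) - 33684 = \left(221 \sqrt{221} - 13239\right) - 33684 = \left(-13239 + 221 \sqrt{221}\right) - 33684 = -46923 + 221 \sqrt{221}$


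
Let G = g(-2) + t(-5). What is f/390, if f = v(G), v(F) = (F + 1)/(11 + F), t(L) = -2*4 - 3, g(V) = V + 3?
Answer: -3/130 ≈ -0.023077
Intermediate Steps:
g(V) = 3 + V
t(L) = -11 (t(L) = -8 - 3 = -11)
G = -10 (G = (3 - 2) - 11 = 1 - 11 = -10)
v(F) = (1 + F)/(11 + F)
f = -9 (f = (1 - 10)/(11 - 10) = -9/1 = 1*(-9) = -9)
f/390 = -9/390 = -9*1/390 = -3/130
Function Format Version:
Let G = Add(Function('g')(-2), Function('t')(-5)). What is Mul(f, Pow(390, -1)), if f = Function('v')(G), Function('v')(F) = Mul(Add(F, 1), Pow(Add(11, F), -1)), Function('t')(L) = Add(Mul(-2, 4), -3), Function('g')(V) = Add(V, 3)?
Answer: Rational(-3, 130) ≈ -0.023077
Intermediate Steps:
Function('g')(V) = Add(3, V)
Function('t')(L) = -11 (Function('t')(L) = Add(-8, -3) = -11)
G = -10 (G = Add(Add(3, -2), -11) = Add(1, -11) = -10)
Function('v')(F) = Mul(Pow(Add(11, F), -1), Add(1, F)) (Function('v')(F) = Mul(Add(1, F), Pow(Add(11, F), -1)) = Mul(Pow(Add(11, F), -1), Add(1, F)))
f = -9 (f = Mul(Pow(Add(11, -10), -1), Add(1, -10)) = Mul(Pow(1, -1), -9) = Mul(1, -9) = -9)
Mul(f, Pow(390, -1)) = Mul(-9, Pow(390, -1)) = Mul(-9, Rational(1, 390)) = Rational(-3, 130)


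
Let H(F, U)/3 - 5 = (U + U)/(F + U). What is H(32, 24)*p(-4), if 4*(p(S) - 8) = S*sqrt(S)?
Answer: 984/7 - 246*I/7 ≈ 140.57 - 35.143*I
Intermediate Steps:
p(S) = 8 + S**(3/2)/4 (p(S) = 8 + (S*sqrt(S))/4 = 8 + S**(3/2)/4)
H(F, U) = 15 + 6*U/(F + U) (H(F, U) = 15 + 3*((U + U)/(F + U)) = 15 + 3*((2*U)/(F + U)) = 15 + 3*(2*U/(F + U)) = 15 + 6*U/(F + U))
H(32, 24)*p(-4) = (3*(5*32 + 7*24)/(32 + 24))*(8 + (-4)**(3/2)/4) = (3*(160 + 168)/56)*(8 + (-8*I)/4) = (3*(1/56)*328)*(8 - 2*I) = 123*(8 - 2*I)/7 = 984/7 - 246*I/7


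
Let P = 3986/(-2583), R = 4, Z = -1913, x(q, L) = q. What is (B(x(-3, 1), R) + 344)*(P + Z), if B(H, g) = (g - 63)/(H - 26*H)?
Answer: -25459213273/38745 ≈ -6.5710e+5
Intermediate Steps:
B(H, g) = -(-63 + g)/(25*H) (B(H, g) = (-63 + g)/((-25*H)) = (-63 + g)*(-1/(25*H)) = -(-63 + g)/(25*H))
P = -3986/2583 (P = 3986*(-1/2583) = -3986/2583 ≈ -1.5432)
(B(x(-3, 1), R) + 344)*(P + Z) = ((1/25)*(63 - 1*4)/(-3) + 344)*(-3986/2583 - 1913) = ((1/25)*(-1/3)*(63 - 4) + 344)*(-4945265/2583) = ((1/25)*(-1/3)*59 + 344)*(-4945265/2583) = (-59/75 + 344)*(-4945265/2583) = (25741/75)*(-4945265/2583) = -25459213273/38745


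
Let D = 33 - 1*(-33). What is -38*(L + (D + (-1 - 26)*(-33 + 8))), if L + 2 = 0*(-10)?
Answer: -28082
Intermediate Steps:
D = 66 (D = 33 + 33 = 66)
L = -2 (L = -2 + 0*(-10) = -2 + 0 = -2)
-38*(L + (D + (-1 - 26)*(-33 + 8))) = -38*(-2 + (66 + (-1 - 26)*(-33 + 8))) = -38*(-2 + (66 - 27*(-25))) = -38*(-2 + (66 + 675)) = -38*(-2 + 741) = -38*739 = -28082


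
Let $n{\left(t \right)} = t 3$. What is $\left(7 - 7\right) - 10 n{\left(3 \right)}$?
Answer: $-90$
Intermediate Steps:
$n{\left(t \right)} = 3 t$
$\left(7 - 7\right) - 10 n{\left(3 \right)} = \left(7 - 7\right) - 10 \cdot 3 \cdot 3 = 0 - 90 = -90$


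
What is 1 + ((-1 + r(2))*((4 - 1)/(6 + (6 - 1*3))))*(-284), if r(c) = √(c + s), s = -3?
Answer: 287/3 - 284*I/3 ≈ 95.667 - 94.667*I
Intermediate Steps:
r(c) = √(-3 + c) (r(c) = √(c - 3) = √(-3 + c))
1 + ((-1 + r(2))*((4 - 1)/(6 + (6 - 1*3))))*(-284) = 1 + ((-1 + √(-3 + 2))*((4 - 1)/(6 + (6 - 1*3))))*(-284) = 1 + ((-1 + √(-1))*(3/(6 + (6 - 3))))*(-284) = 1 + ((-1 + I)*(3/(6 + 3)))*(-284) = 1 + ((-1 + I)*(3/9))*(-284) = 1 + ((-1 + I)*(3*(⅑)))*(-284) = 1 + ((-1 + I)*(⅓))*(-284) = 1 + (-⅓ + I/3)*(-284) = 1 + (284/3 - 284*I/3) = 287/3 - 284*I/3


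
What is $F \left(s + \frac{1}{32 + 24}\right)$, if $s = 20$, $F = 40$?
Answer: $\frac{5605}{7} \approx 800.71$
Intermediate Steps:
$F \left(s + \frac{1}{32 + 24}\right) = 40 \left(20 + \frac{1}{32 + 24}\right) = 40 \left(20 + \frac{1}{56}\right) = 40 \cdot \frac{1121}{56} = \frac{5605}{7}$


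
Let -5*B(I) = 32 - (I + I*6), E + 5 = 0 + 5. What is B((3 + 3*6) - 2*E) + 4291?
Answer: 4314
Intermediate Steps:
E = 0 (E = -5 + (0 + 5) = -5 + 5 = 0)
B(I) = -32/5 + 7*I/5 (B(I) = -(32 - (I + I*6))/5 = -(32 - (I + 6*I))/5 = -(32 - 7*I)/5 = -32/5 + 7*I/5)
B((3 + 3*6) - 2*E) + 4291 = (-32/5 + 7*((3 + 3*6) - 2*0)/5) + 4291 = (-32/5 + 7*((3 + 18) + 0)/5) + 4291 = (-32/5 + 7*(21 + 0)/5) + 4291 = (-32/5 + (7/5)*21) + 4291 = (-32/5 + 147/5) + 4291 = 23 + 4291 = 4314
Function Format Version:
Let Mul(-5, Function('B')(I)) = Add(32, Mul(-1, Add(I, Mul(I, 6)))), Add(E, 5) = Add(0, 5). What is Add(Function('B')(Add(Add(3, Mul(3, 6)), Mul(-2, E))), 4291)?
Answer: 4314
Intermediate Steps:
E = 0 (E = Add(-5, Add(0, 5)) = Add(-5, 5) = 0)
Function('B')(I) = Add(Rational(-32, 5), Mul(Rational(7, 5), I)) (Function('B')(I) = Mul(Rational(-1, 5), Add(32, Mul(-1, Add(I, Mul(I, 6))))) = Mul(Rational(-1, 5), Add(32, Mul(-1, Add(I, Mul(6, I))))) = Mul(Rational(-1, 5), Add(32, Mul(-1, Mul(7, I)))) = Mul(Rational(-1, 5), Add(32, Mul(-7, I))) = Add(Rational(-32, 5), Mul(Rational(7, 5), I)))
Add(Function('B')(Add(Add(3, Mul(3, 6)), Mul(-2, E))), 4291) = Add(Add(Rational(-32, 5), Mul(Rational(7, 5), Add(Add(3, Mul(3, 6)), Mul(-2, 0)))), 4291) = Add(Add(Rational(-32, 5), Mul(Rational(7, 5), Add(Add(3, 18), 0))), 4291) = Add(Add(Rational(-32, 5), Mul(Rational(7, 5), Add(21, 0))), 4291) = Add(Add(Rational(-32, 5), Mul(Rational(7, 5), 21)), 4291) = Add(Add(Rational(-32, 5), Rational(147, 5)), 4291) = Add(23, 4291) = 4314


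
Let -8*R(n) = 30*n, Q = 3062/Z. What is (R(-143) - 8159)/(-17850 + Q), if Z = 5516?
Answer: 42047089/98457538 ≈ 0.42706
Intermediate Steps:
Q = 1531/2758 (Q = 3062/5516 = 3062*(1/5516) = 1531/2758 ≈ 0.55511)
R(n) = -15*n/4
(R(-143) - 8159)/(-17850 + Q) = (-15/4*(-143) - 8159)/(-17850 + 1531/2758) = (2145/4 - 8159)/(-49228769/2758) = -30491/4*(-2758/49228769) = 42047089/98457538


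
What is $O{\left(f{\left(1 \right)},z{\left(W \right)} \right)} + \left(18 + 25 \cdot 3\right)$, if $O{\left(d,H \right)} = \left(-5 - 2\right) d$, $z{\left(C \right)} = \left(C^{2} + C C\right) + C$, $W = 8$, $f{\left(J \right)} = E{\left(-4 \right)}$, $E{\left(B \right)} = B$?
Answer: $121$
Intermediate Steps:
$f{\left(J \right)} = -4$
$z{\left(C \right)} = C + 2 C^{2}$ ($z{\left(C \right)} = \left(C^{2} + C^{2}\right) + C = 2 C^{2} + C = C + 2 C^{2}$)
$O{\left(d,H \right)} = - 7 d$
$O{\left(f{\left(1 \right)},z{\left(W \right)} \right)} + \left(18 + 25 \cdot 3\right) = \left(-7\right) \left(-4\right) + \left(18 + 25 \cdot 3\right) = 28 + \left(18 + 75\right) = 28 + 93 = 121$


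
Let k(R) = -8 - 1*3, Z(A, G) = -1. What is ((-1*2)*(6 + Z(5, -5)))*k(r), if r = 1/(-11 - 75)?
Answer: 110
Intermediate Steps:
r = -1/86 (r = 1/(-86) = -1/86 ≈ -0.011628)
k(R) = -11 (k(R) = -8 - 3 = -11)
((-1*2)*(6 + Z(5, -5)))*k(r) = ((-1*2)*(6 - 1))*(-11) = -2*5*(-11) = -10*(-11) = 110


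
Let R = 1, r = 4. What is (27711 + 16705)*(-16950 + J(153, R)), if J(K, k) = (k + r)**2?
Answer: -751740800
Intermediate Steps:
J(K, k) = (4 + k)**2 (J(K, k) = (k + 4)**2 = (4 + k)**2)
(27711 + 16705)*(-16950 + J(153, R)) = (27711 + 16705)*(-16950 + (4 + 1)**2) = 44416*(-16950 + 5**2) = 44416*(-16950 + 25) = 44416*(-16925) = -751740800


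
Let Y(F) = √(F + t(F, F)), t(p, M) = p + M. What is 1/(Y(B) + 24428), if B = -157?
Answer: 24428/596727655 - I*√471/596727655 ≈ 4.0937e-5 - 3.6369e-8*I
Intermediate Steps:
t(p, M) = M + p
Y(F) = √3*√F (Y(F) = √(F + (F + F)) = √(F + 2*F) = √(3*F) = √3*√F)
1/(Y(B) + 24428) = 1/(√3*√(-157) + 24428) = 1/(√3*(I*√157) + 24428) = 1/(I*√471 + 24428) = 1/(24428 + I*√471)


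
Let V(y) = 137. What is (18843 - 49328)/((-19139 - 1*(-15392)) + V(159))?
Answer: 6097/722 ≈ 8.4446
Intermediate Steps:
(18843 - 49328)/((-19139 - 1*(-15392)) + V(159)) = (18843 - 49328)/((-19139 - 1*(-15392)) + 137) = -30485/((-19139 + 15392) + 137) = -30485/(-3747 + 137) = -30485/(-3610) = -30485*(-1/3610) = 6097/722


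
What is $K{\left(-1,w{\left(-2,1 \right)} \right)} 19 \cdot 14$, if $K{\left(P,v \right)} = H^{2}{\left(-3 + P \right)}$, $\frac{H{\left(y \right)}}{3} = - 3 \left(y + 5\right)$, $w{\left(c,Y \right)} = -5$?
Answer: $21546$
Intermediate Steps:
$H{\left(y \right)} = -45 - 9 y$ ($H{\left(y \right)} = 3 \left(- 3 \left(y + 5\right)\right) = 3 \left(- 3 \left(5 + y\right)\right) = 3 \left(-15 - 3 y\right) = -45 - 9 y$)
$K{\left(P,v \right)} = \left(-18 - 9 P\right)^{2}$ ($K{\left(P,v \right)} = \left(-45 - 9 \left(-3 + P\right)\right)^{2} = \left(-45 - \left(-27 + 9 P\right)\right)^{2} = \left(-18 - 9 P\right)^{2}$)
$K{\left(-1,w{\left(-2,1 \right)} \right)} 19 \cdot 14 = 81 \left(2 - 1\right)^{2} \cdot 19 \cdot 14 = 81 \cdot 1^{2} \cdot 19 \cdot 14 = 81 \cdot 1 \cdot 19 \cdot 14 = 81 \cdot 19 \cdot 14 = 1539 \cdot 14 = 21546$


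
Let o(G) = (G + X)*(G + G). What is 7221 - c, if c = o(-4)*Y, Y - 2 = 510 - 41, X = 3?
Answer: 3453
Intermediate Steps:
Y = 471 (Y = 2 + (510 - 41) = 2 + 469 = 471)
o(G) = 2*G*(3 + G) (o(G) = (G + 3)*(G + G) = (3 + G)*(2*G) = 2*G*(3 + G))
c = 3768 (c = (2*(-4)*(3 - 4))*471 = (2*(-4)*(-1))*471 = 8*471 = 3768)
7221 - c = 7221 - 1*3768 = 7221 - 3768 = 3453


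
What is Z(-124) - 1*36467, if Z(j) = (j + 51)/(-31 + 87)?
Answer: -2042225/56 ≈ -36468.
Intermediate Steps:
Z(j) = 51/56 + j/56 (Z(j) = (51 + j)/56 = (51 + j)*(1/56) = 51/56 + j/56)
Z(-124) - 1*36467 = (51/56 + (1/56)*(-124)) - 1*36467 = (51/56 - 31/14) - 36467 = -73/56 - 36467 = -2042225/56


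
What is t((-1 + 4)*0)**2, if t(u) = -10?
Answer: 100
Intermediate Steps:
t((-1 + 4)*0)**2 = (-10)**2 = 100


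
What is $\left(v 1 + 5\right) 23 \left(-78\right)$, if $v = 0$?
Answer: $-8970$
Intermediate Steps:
$\left(v 1 + 5\right) 23 \left(-78\right) = \left(0 \cdot 1 + 5\right) 23 \left(-78\right) = \left(0 + 5\right) 23 \left(-78\right) = 5 \cdot 23 \left(-78\right) = 115 \left(-78\right) = -8970$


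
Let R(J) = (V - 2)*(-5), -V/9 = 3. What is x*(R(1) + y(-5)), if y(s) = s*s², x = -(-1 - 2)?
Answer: 60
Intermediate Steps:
V = -27 (V = -9*3 = -27)
x = 3 (x = -1*(-3) = 3)
y(s) = s³
R(J) = 145 (R(J) = (-27 - 2)*(-5) = -29*(-5) = 145)
x*(R(1) + y(-5)) = 3*(145 + (-5)³) = 3*(145 - 125) = 3*20 = 60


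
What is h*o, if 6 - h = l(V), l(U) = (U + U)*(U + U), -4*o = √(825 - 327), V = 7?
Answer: 95*√498/2 ≈ 1060.0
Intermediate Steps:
o = -√498/4 (o = -√(825 - 327)/4 = -√498/4 ≈ -5.5790)
l(U) = 4*U² (l(U) = (2*U)*(2*U) = 4*U²)
h = -190 (h = 6 - 4*7² = 6 - 4*49 = 6 - 1*196 = 6 - 196 = -190)
h*o = -(-95)*√498/2 = 95*√498/2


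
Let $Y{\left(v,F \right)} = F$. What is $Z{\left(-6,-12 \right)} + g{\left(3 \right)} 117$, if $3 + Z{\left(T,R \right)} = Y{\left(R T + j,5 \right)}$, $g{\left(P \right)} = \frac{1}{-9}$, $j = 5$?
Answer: $-11$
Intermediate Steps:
$g{\left(P \right)} = - \frac{1}{9}$
$Z{\left(T,R \right)} = 2$ ($Z{\left(T,R \right)} = -3 + 5 = 2$)
$Z{\left(-6,-12 \right)} + g{\left(3 \right)} 117 = 2 - 13 = -11$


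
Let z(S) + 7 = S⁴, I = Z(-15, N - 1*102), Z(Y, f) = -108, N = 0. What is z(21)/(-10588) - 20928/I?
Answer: 8357603/47646 ≈ 175.41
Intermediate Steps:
I = -108
z(S) = -7 + S⁴
z(21)/(-10588) - 20928/I = (-7 + 21⁴)/(-10588) - 20928/(-108) = (-7 + 194481)*(-1/10588) - 20928*(-1/108) = 194474*(-1/10588) + 1744/9 = -97237/5294 + 1744/9 = 8357603/47646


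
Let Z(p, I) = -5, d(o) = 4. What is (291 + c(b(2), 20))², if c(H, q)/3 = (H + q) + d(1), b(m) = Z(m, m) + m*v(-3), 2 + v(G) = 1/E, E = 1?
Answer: 116964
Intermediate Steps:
v(G) = -1 (v(G) = -2 + 1/1 = -2 + 1 = -1)
b(m) = -5 - m (b(m) = -5 + m*(-1) = -5 - m)
c(H, q) = 12 + 3*H + 3*q (c(H, q) = 3*((H + q) + 4) = 3*(4 + H + q) = 12 + 3*H + 3*q)
(291 + c(b(2), 20))² = (291 + (12 + 3*(-5 - 1*2) + 3*20))² = (291 + (12 + 3*(-5 - 2) + 60))² = (291 + (12 + 3*(-7) + 60))² = (291 + (12 - 21 + 60))² = (291 + 51)² = 342² = 116964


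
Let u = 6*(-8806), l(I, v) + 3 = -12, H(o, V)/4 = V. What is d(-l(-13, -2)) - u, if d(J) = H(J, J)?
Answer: 52896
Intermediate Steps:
H(o, V) = 4*V
l(I, v) = -15 (l(I, v) = -3 - 12 = -15)
d(J) = 4*J
u = -52836
d(-l(-13, -2)) - u = 4*(-1*(-15)) - 1*(-52836) = 4*15 + 52836 = 60 + 52836 = 52896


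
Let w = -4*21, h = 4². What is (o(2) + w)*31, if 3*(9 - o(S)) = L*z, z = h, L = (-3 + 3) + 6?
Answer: -3317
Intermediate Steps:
h = 16
L = 6 (L = 0 + 6 = 6)
z = 16
w = -84
o(S) = -23 (o(S) = 9 - 2*16 = 9 - ⅓*96 = 9 - 32 = -23)
(o(2) + w)*31 = (-23 - 84)*31 = -107*31 = -3317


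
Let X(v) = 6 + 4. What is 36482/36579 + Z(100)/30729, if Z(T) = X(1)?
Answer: 124602352/124892899 ≈ 0.99767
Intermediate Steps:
X(v) = 10
Z(T) = 10
36482/36579 + Z(100)/30729 = 36482/36579 + 10/30729 = 124602352/124892899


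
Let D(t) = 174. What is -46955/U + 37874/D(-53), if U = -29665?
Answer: 3902422/17799 ≈ 219.25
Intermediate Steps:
-46955/U + 37874/D(-53) = -46955/(-29665) + 37874/174 = -46955*(-1/29665) + 37874*(1/174) = 9391/5933 + 653/3 = 3902422/17799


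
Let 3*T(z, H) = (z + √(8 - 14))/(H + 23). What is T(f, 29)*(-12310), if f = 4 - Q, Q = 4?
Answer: -6155*I*√6/78 ≈ -193.29*I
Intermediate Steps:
f = 0 (f = 4 - 1*4 = 4 - 4 = 0)
T(z, H) = (z + I*√6)/(3*(23 + H)) (T(z, H) = ((z + √(8 - 14))/(H + 23))/3 = ((z + √(-6))/(23 + H))/3 = ((z + I*√6)/(23 + H))/3 = (z + I*√6)/(3*(23 + H)))
T(f, 29)*(-12310) = ((0 + I*√6)/(3*(23 + 29)))*(-12310) = ((⅓)*(I*√6)/52)*(-12310) = ((⅓)*(1/52)*(I*√6))*(-12310) = (I*√6/156)*(-12310) = -6155*I*√6/78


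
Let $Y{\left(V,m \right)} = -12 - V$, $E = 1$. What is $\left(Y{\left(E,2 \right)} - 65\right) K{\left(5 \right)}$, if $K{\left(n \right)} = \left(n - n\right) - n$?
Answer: $390$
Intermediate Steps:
$K{\left(n \right)} = - n$ ($K{\left(n \right)} = 0 - n = - n$)
$\left(Y{\left(E,2 \right)} - 65\right) K{\left(5 \right)} = \left(\left(-12 - 1\right) - 65\right) \left(\left(-1\right) 5\right) = \left(\left(-12 - 1\right) - 65\right) \left(-5\right) = \left(-13 - 65\right) \left(-5\right) = \left(-78\right) \left(-5\right) = 390$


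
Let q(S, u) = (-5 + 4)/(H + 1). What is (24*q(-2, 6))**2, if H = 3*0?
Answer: 576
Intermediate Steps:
H = 0
q(S, u) = -1 (q(S, u) = (-5 + 4)/(0 + 1) = -1/1 = -1*1 = -1)
(24*q(-2, 6))**2 = (24*(-1))**2 = (-24)**2 = 576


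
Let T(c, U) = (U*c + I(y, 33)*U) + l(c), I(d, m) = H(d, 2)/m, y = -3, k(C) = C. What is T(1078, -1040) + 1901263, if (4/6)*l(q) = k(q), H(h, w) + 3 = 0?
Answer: 8600400/11 ≈ 7.8185e+5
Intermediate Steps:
H(h, w) = -3 (H(h, w) = -3 + 0 = -3)
l(q) = 3*q/2
I(d, m) = -3/m
T(c, U) = -U/11 + 3*c/2 + U*c (T(c, U) = (U*c + (-3/33)*U) + 3*c/2 = (U*c + (-3*1/33)*U) + 3*c/2 = (U*c - U/11) + 3*c/2 = (-U/11 + U*c) + 3*c/2 = -U/11 + 3*c/2 + U*c)
T(1078, -1040) + 1901263 = (-1/11*(-1040) + (3/2)*1078 - 1040*1078) + 1901263 = (1040/11 + 1617 - 1121120) + 1901263 = -12313493/11 + 1901263 = 8600400/11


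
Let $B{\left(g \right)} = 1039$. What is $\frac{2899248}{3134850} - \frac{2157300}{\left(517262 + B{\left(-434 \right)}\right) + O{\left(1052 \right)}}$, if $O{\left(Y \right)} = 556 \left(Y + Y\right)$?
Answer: $- \frac{19930868}{56448199} \approx -0.35308$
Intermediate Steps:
$O{\left(Y \right)} = 1112 Y$ ($O{\left(Y \right)} = 556 \cdot 2 Y = 1112 Y$)
$\frac{2899248}{3134850} - \frac{2157300}{\left(517262 + B{\left(-434 \right)}\right) + O{\left(1052 \right)}} = \frac{2899248}{3134850} - \frac{2157300}{\left(517262 + 1039\right) + 1112 \cdot 1052} = 2899248 \cdot \frac{1}{3134850} - \frac{2157300}{518301 + 1169824} = \frac{483208}{522475} - \frac{2157300}{1688125} = \frac{483208}{522475} - \frac{86292}{67525} = - \frac{19930868}{56448199}$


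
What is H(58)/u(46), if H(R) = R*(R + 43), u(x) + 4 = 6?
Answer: 2929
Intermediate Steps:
u(x) = 2 (u(x) = -4 + 6 = 2)
H(R) = R*(43 + R)
H(58)/u(46) = (58*(43 + 58))/2 = (58*101)*(½) = 5858*(½) = 2929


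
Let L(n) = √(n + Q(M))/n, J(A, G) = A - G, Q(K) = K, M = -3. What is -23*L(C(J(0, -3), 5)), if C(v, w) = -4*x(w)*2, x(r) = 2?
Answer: 23*I*√19/16 ≈ 6.2659*I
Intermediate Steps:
C(v, w) = -16 (C(v, w) = -4*2*2 = -8*2 = -16)
L(n) = √(-3 + n)/n (L(n) = √(n - 3)/n = √(-3 + n)/n)
-23*L(C(J(0, -3), 5)) = -23*√(-3 - 16)/(-16) = -(-23)*√(-19)/16 = -(-23)*I*√19/16 = 23*I*√19/16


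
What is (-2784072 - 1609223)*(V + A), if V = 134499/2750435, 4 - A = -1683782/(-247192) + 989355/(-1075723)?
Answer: 9493037352663167477/1172421891916 ≈ 8.0969e+6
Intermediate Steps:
A = -22867359271/12086823628 (A = 4 - (-1683782/(-247192) + 989355/(-1075723)) = 4 - (-1683782*(-1/247192) + 989355*(-1/1075723)) = 4 - (841891/123596 - 989355/1075723) = 4 - 1*71214653783/12086823628 = 4 - 71214653783/12086823628 = -22867359271/12086823628 ≈ -1.8919)
V = 1257/25705 (V = 134499*(1/2750435) = 1257/25705 ≈ 0.048901)
(-2784072 - 1609223)*(V + A) = (-2784072 - 1609223)*(1257/25705 - 22867359271/12086823628) = -4393295*(-10804006278503/5862109459580) = 9493037352663167477/1172421891916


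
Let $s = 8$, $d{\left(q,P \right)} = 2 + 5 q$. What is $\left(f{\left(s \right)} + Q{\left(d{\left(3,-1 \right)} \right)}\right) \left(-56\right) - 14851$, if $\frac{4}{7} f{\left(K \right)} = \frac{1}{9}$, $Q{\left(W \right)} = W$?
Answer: $- \frac{142325}{9} \approx -15814.0$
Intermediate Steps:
$f{\left(K \right)} = \frac{7}{36}$ ($f{\left(K \right)} = \frac{7}{4 \cdot 9} = \frac{7}{4} \cdot \frac{1}{9} = \frac{7}{36}$)
$\left(f{\left(s \right)} + Q{\left(d{\left(3,-1 \right)} \right)}\right) \left(-56\right) - 14851 = \left(\frac{7}{36} + \left(2 + 5 \cdot 3\right)\right) \left(-56\right) - 14851 = \left(\frac{7}{36} + \left(2 + 15\right)\right) \left(-56\right) - 14851 = \left(\frac{7}{36} + 17\right) \left(-56\right) - 14851 = \frac{619}{36} \left(-56\right) - 14851 = - \frac{8666}{9} - 14851 = - \frac{142325}{9}$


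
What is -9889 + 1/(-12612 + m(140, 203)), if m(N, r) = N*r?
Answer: -156325311/15808 ≈ -9889.0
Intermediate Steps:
-9889 + 1/(-12612 + m(140, 203)) = -9889 + 1/(-12612 + 140*203) = -9889 + 1/(-12612 + 28420) = -9889 + 1/15808 = -156325311/15808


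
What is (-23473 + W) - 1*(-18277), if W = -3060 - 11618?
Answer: -19874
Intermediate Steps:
W = -14678
(-23473 + W) - 1*(-18277) = (-23473 - 14678) - 1*(-18277) = -38151 + 18277 = -19874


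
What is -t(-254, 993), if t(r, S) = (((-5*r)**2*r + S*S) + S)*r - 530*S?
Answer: -103806621442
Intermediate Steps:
t(r, S) = -530*S + r*(S + S**2 + 25*r**3) (t(r, S) = (((25*r**2)*r + S**2) + S)*r - 530*S = ((25*r**3 + S**2) + S)*r - 530*S = ((S**2 + 25*r**3) + S)*r - 530*S = (S + S**2 + 25*r**3)*r - 530*S = r*(S + S**2 + 25*r**3) - 530*S = -530*S + r*(S + S**2 + 25*r**3))
-t(-254, 993) = -(-530*993 + 25*(-254)**4 + 993*(-254) - 254*993**2) = -(-526290 + 25*4162314256 - 252222 - 254*986049) = -(-526290 + 104057856400 - 252222 - 250456446) = -1*103806621442 = -103806621442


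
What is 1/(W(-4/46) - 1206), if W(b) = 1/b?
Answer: -2/2435 ≈ -0.00082135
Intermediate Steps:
1/(W(-4/46) - 1206) = 1/(1/(-4/46) - 1206) = 1/(1/(-4*1/46) - 1206) = 1/(1/(-2/23) - 1206) = 1/(-23/2 - 1206) = 1/(-2435/2) = -2/2435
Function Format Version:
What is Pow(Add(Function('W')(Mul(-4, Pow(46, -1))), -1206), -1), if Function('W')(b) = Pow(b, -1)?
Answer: Rational(-2, 2435) ≈ -0.00082135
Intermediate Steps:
Pow(Add(Function('W')(Mul(-4, Pow(46, -1))), -1206), -1) = Pow(Add(Pow(Mul(-4, Pow(46, -1)), -1), -1206), -1) = Pow(Add(Pow(Mul(-4, Rational(1, 46)), -1), -1206), -1) = Pow(Add(Pow(Rational(-2, 23), -1), -1206), -1) = Pow(Add(Rational(-23, 2), -1206), -1) = Pow(Rational(-2435, 2), -1) = Rational(-2, 2435)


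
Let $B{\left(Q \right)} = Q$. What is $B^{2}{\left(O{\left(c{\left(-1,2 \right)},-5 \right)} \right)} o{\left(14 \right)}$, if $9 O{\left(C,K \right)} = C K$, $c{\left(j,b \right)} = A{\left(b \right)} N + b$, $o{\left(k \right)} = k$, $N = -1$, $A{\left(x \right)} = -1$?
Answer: $\frac{350}{9} \approx 38.889$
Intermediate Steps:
$c{\left(j,b \right)} = 1 + b$ ($c{\left(j,b \right)} = \left(-1\right) \left(-1\right) + b = 1 + b$)
$O{\left(C,K \right)} = \frac{C K}{9}$
$B^{2}{\left(O{\left(c{\left(-1,2 \right)},-5 \right)} \right)} o{\left(14 \right)} = \left(\frac{1}{9} \left(1 + 2\right) \left(-5\right)\right)^{2} \cdot 14 = \left(\frac{1}{9} \cdot 3 \left(-5\right)\right)^{2} \cdot 14 = \left(- \frac{5}{3}\right)^{2} \cdot 14 = \frac{25}{9} \cdot 14 = \frac{350}{9}$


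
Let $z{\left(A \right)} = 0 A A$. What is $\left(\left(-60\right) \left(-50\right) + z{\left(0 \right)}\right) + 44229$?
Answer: $47229$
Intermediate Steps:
$z{\left(A \right)} = 0$ ($z{\left(A \right)} = 0 A = 0$)
$\left(\left(-60\right) \left(-50\right) + z{\left(0 \right)}\right) + 44229 = \left(\left(-60\right) \left(-50\right) + 0\right) + 44229 = \left(3000 + 0\right) + 44229 = 3000 + 44229 = 47229$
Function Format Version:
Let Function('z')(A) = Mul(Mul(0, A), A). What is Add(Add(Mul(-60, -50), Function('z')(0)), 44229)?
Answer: 47229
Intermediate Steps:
Function('z')(A) = 0 (Function('z')(A) = Mul(0, A) = 0)
Add(Add(Mul(-60, -50), Function('z')(0)), 44229) = Add(Add(Mul(-60, -50), 0), 44229) = Add(Add(3000, 0), 44229) = Add(3000, 44229) = 47229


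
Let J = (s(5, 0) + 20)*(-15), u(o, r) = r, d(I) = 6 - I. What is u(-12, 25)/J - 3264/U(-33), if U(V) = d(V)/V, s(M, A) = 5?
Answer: 538547/195 ≈ 2761.8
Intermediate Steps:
U(V) = (6 - V)/V
J = -375 (J = (5 + 20)*(-15) = 25*(-15) = -375)
u(-12, 25)/J - 3264/U(-33) = 25/(-375) - 3264*(-33/(6 - 1*(-33))) = 25*(-1/375) - 3264*(-33/(6 + 33)) = -1/15 - 3264/((-1/33*39)) = -1/15 - 3264/(-13/11) = -1/15 - 3264*(-11/13) = -1/15 + 35904/13 = 538547/195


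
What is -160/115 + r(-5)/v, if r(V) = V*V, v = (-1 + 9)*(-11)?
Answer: -3391/2024 ≈ -1.6754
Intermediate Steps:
v = -88 (v = 8*(-11) = -88)
r(V) = V**2
-160/115 + r(-5)/v = -160/115 + (-5)**2/(-88) = -160*1/115 + 25*(-1/88) = -32/23 - 25/88 = -3391/2024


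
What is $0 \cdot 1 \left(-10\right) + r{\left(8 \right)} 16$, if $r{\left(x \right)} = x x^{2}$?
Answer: $8192$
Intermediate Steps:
$r{\left(x \right)} = x^{3}$
$0 \cdot 1 \left(-10\right) + r{\left(8 \right)} 16 = 0 \cdot 1 \left(-10\right) + 8^{3} \cdot 16 = 0 \left(-10\right) + 512 \cdot 16 = 0 + 8192 = 8192$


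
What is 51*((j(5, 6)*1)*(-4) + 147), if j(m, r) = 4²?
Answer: 4233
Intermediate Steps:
j(m, r) = 16
51*((j(5, 6)*1)*(-4) + 147) = 51*((16*1)*(-4) + 147) = 51*(16*(-4) + 147) = 51*(-64 + 147) = 51*83 = 4233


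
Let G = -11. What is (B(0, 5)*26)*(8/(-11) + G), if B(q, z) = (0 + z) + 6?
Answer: -3354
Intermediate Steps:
B(q, z) = 6 + z (B(q, z) = z + 6 = 6 + z)
(B(0, 5)*26)*(8/(-11) + G) = ((6 + 5)*26)*(8/(-11) - 11) = (11*26)*(8*(-1/11) - 11) = 286*(-8/11 - 11) = 286*(-129/11) = -3354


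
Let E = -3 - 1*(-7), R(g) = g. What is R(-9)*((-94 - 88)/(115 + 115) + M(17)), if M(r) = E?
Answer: -3321/115 ≈ -28.878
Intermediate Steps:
E = 4 (E = -3 + 7 = 4)
M(r) = 4
R(-9)*((-94 - 88)/(115 + 115) + M(17)) = -9*((-94 - 88)/(115 + 115) + 4) = -9*(-182/230 + 4) = -9*(-182*1/230 + 4) = -9*(-91/115 + 4) = -9*369/115 = -3321/115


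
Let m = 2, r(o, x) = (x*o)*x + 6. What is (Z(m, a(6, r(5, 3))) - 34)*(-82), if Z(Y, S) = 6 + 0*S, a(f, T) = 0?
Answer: 2296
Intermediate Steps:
r(o, x) = 6 + o*x**2 (r(o, x) = (o*x)*x + 6 = o*x**2 + 6 = 6 + o*x**2)
Z(Y, S) = 6 (Z(Y, S) = 6 + 0 = 6)
(Z(m, a(6, r(5, 3))) - 34)*(-82) = (6 - 34)*(-82) = -28*(-82) = 2296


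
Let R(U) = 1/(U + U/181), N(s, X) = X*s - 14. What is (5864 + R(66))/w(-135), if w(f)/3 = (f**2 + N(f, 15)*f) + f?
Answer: 70438549/10571340780 ≈ 0.0066632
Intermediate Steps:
N(s, X) = -14 + X*s
w(f) = 3*f + 3*f**2 + 3*f*(-14 + 15*f) (w(f) = 3*((f**2 + (-14 + 15*f)*f) + f) = 3*((f**2 + f*(-14 + 15*f)) + f) = 3*(f + f**2 + f*(-14 + 15*f)) = 3*f + 3*f**2 + 3*f*(-14 + 15*f))
R(U) = 181/(182*U) (R(U) = 1/(U + U*(1/181)) = 1/(U + U/181) = 1/(182*U/181) = 181/(182*U))
(5864 + R(66))/w(-135) = (5864 + (181/182)/66)/((3*(-135)*(-13 + 16*(-135)))) = (5864 + (181/182)*(1/66))/((3*(-135)*(-13 - 2160))) = (5864 + 181/12012)/((3*(-135)*(-2173))) = (70438549/12012)/880065 = (70438549/12012)*(1/880065) = 70438549/10571340780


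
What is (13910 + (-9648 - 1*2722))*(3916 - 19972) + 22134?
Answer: -24704106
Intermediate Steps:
(13910 + (-9648 - 1*2722))*(3916 - 19972) + 22134 = (13910 + (-9648 - 2722))*(-16056) + 22134 = (13910 - 12370)*(-16056) + 22134 = 1540*(-16056) + 22134 = -24726240 + 22134 = -24704106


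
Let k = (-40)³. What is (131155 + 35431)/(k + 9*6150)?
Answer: -83293/4325 ≈ -19.258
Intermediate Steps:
k = -64000
(131155 + 35431)/(k + 9*6150) = (131155 + 35431)/(-64000 + 9*6150) = 166586/(-64000 + 55350) = 166586/(-8650) = 166586*(-1/8650) = -83293/4325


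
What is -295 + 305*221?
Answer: 67110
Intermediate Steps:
-295 + 305*221 = -295 + 67405 = 67110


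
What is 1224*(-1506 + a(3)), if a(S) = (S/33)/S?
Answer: -20276376/11 ≈ -1.8433e+6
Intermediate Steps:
a(S) = 1/33 (a(S) = (S*(1/33))/S = (S/33)/S = 1/33)
1224*(-1506 + a(3)) = 1224*(-1506 + 1/33) = 1224*(-49697/33) = -20276376/11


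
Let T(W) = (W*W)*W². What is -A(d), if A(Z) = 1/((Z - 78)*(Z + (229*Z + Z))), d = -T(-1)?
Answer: -1/18249 ≈ -5.4798e-5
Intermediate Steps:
T(W) = W⁴ (T(W) = W²*W² = W⁴)
d = -1 (d = -1*(-1)⁴ = -1*1 = -1)
A(Z) = 1/(231*Z*(-78 + Z)) (A(Z) = 1/((-78 + Z)*(Z + 230*Z)) = 1/((-78 + Z)*(231*Z)) = 1/(231*Z*(-78 + Z)))
-A(d) = -1/(231*(-1)*(-78 - 1)) = -(-1)/(231*(-79)) = -(-1)*(-1)/(231*79) = -1*1/18249 = -1/18249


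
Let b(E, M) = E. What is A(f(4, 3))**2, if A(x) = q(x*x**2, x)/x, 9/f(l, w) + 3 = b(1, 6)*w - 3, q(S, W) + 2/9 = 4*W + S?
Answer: 124609/729 ≈ 170.93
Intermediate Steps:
q(S, W) = -2/9 + S + 4*W (q(S, W) = -2/9 + (4*W + S) = -2/9 + (S + 4*W) = -2/9 + S + 4*W)
f(l, w) = 9/(-6 + w) (f(l, w) = 9/(-3 + (1*w - 3)) = 9/(-3 + (w - 3)) = 9/(-3 + (-3 + w)) = 9/(-6 + w))
A(x) = (-2/9 + x**3 + 4*x)/x (A(x) = (-2/9 + x*x**2 + 4*x)/x = (-2/9 + x**3 + 4*x)/x)
A(f(4, 3))**2 = (4 + (9/(-6 + 3))**2 - 2/(9*(9/(-6 + 3))))**2 = (4 + (9/(-3))**2 - 2/(9*(9/(-3))))**2 = (4 + (9*(-1/3))**2 - 2/(9*(9*(-1/3))))**2 = (4 + (-3)**2 - 2/9/(-3))**2 = (4 + 9 - 2/9*(-1/3))**2 = (4 + 9 + 2/27)**2 = (353/27)**2 = 124609/729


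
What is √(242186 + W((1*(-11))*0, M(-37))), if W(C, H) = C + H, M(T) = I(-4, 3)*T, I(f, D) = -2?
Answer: 2*√60565 ≈ 492.20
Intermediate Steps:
M(T) = -2*T
√(242186 + W((1*(-11))*0, M(-37))) = √(242186 + ((1*(-11))*0 - 2*(-37))) = √(242186 + (-11*0 + 74)) = √(242186 + (0 + 74)) = √(242186 + 74) = √242260 = 2*√60565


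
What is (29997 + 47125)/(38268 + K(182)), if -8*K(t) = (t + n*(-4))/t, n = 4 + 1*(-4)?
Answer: 616976/306143 ≈ 2.0153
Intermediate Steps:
n = 0 (n = 4 - 4 = 0)
K(t) = -⅛ (K(t) = -(t + 0*(-4))/(8*t) = -(t + 0)/(8*t) = -t/(8*t) = -⅛*1 = -⅛)
(29997 + 47125)/(38268 + K(182)) = (29997 + 47125)/(38268 - ⅛) = 77122/(306143/8) = 77122*(8/306143) = 616976/306143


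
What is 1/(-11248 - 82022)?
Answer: -1/93270 ≈ -1.0722e-5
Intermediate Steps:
1/(-11248 - 82022) = 1/(-93270) = -1/93270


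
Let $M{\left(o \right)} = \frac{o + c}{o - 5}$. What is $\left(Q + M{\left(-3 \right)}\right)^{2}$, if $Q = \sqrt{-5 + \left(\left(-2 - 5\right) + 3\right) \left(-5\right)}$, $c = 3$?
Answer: $15$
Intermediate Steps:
$M{\left(o \right)} = \frac{3 + o}{-5 + o}$ ($M{\left(o \right)} = \frac{o + 3}{o - 5} = \frac{3 + o}{-5 + o}$)
$Q = \sqrt{15}$ ($Q = \sqrt{-5 + \left(-7 + 3\right) \left(-5\right)} = \sqrt{-5 - -20} = \sqrt{-5 + 20} = \sqrt{15} \approx 3.873$)
$\left(Q + M{\left(-3 \right)}\right)^{2} = \left(\sqrt{15} + \frac{3 - 3}{-5 - 3}\right)^{2} = \left(\sqrt{15} + \frac{1}{-8} \cdot 0\right)^{2} = \left(\sqrt{15} - 0\right)^{2} = \left(\sqrt{15} + 0\right)^{2} = \left(\sqrt{15}\right)^{2} = 15$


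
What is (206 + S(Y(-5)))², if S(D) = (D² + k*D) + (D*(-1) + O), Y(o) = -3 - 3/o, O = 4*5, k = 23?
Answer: 20016676/625 ≈ 32027.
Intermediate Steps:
O = 20
Y(o) = -3 - 3/o
S(D) = 20 + D² + 22*D (S(D) = (D² + 23*D) + (D*(-1) + 20) = (D² + 23*D) + (-D + 20) = (D² + 23*D) + (20 - D) = 20 + D² + 22*D)
(206 + S(Y(-5)))² = (206 + (20 + (-3 - 3/(-5))² + 22*(-3 - 3/(-5))))² = (206 + (20 + (-3 - 3*(-⅕))² + 22*(-3 - 3*(-⅕))))² = (206 + (20 + (-3 + ⅗)² + 22*(-3 + ⅗)))² = (206 + (20 + (-12/5)² + 22*(-12/5)))² = (206 + (20 + 144/25 - 264/5))² = (206 - 676/25)² = (4474/25)² = 20016676/625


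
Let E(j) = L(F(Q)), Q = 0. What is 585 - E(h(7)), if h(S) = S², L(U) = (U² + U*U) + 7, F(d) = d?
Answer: 578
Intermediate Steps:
L(U) = 7 + 2*U² (L(U) = (U² + U²) + 7 = 2*U² + 7 = 7 + 2*U²)
E(j) = 7 (E(j) = 7 + 2*0² = 7 + 2*0 = 7 + 0 = 7)
585 - E(h(7)) = 585 - 1*7 = 585 - 7 = 578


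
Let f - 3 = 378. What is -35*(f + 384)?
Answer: -26775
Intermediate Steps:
f = 381 (f = 3 + 378 = 381)
-35*(f + 384) = -35*(381 + 384) = -35*765 = -26775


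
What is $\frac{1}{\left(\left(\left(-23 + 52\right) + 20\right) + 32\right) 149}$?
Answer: $\frac{1}{12069} \approx 8.2857 \cdot 10^{-5}$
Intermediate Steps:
$\frac{1}{\left(\left(\left(-23 + 52\right) + 20\right) + 32\right) 149} = \frac{1}{\left(\left(29 + 20\right) + 32\right) 149} = \frac{1}{\left(49 + 32\right) 149} = \frac{1}{81 \cdot 149} = \frac{1}{12069}$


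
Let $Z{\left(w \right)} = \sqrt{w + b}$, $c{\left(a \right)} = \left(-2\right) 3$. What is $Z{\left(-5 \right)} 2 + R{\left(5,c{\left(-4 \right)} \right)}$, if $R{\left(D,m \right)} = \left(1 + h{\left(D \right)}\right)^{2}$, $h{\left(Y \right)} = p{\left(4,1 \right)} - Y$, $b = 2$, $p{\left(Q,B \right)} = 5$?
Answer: $1 + 2 i \sqrt{3} \approx 1.0 + 3.4641 i$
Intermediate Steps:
$c{\left(a \right)} = -6$
$Z{\left(w \right)} = \sqrt{2 + w}$ ($Z{\left(w \right)} = \sqrt{w + 2} = \sqrt{2 + w}$)
$h{\left(Y \right)} = 5 - Y$
$R{\left(D,m \right)} = \left(6 - D\right)^{2}$ ($R{\left(D,m \right)} = \left(1 - \left(-5 + D\right)\right)^{2} = \left(6 - D\right)^{2}$)
$Z{\left(-5 \right)} 2 + R{\left(5,c{\left(-4 \right)} \right)} = \sqrt{2 - 5} \cdot 2 + \left(-6 + 5\right)^{2} = \sqrt{-3} \cdot 2 + \left(-1\right)^{2} = i \sqrt{3} \cdot 2 + 1 = 2 i \sqrt{3} + 1 = 1 + 2 i \sqrt{3}$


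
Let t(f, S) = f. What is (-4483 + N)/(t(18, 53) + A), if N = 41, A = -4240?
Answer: 2221/2111 ≈ 1.0521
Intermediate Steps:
(-4483 + N)/(t(18, 53) + A) = (-4483 + 41)/(18 - 4240) = -4442/(-4222) = -4442*(-1/4222) = 2221/2111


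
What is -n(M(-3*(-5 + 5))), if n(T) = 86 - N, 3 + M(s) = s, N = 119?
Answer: 33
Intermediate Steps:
M(s) = -3 + s
n(T) = -33 (n(T) = 86 - 1*119 = 86 - 119 = -33)
-n(M(-3*(-5 + 5))) = -1*(-33) = 33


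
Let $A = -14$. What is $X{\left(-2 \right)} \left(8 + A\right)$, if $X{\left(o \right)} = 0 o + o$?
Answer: $12$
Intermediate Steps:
$X{\left(o \right)} = o$ ($X{\left(o \right)} = 0 + o = o$)
$X{\left(-2 \right)} \left(8 + A\right) = - 2 \left(8 - 14\right) = \left(-2\right) \left(-6\right) = 12$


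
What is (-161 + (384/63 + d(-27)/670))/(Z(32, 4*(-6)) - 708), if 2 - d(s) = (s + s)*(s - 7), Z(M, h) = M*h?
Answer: 277253/2595915 ≈ 0.10680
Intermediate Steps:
d(s) = 2 - 2*s*(-7 + s) (d(s) = 2 - (s + s)*(s - 7) = 2 - 2*s*(-7 + s))
(-161 + (384/63 + d(-27)/670))/(Z(32, 4*(-6)) - 708) = (-161 + (384/63 + (2 - 2*(-27)**2 + 14*(-27))/670))/(32*(4*(-6)) - 708) = (-161 + (384*(1/63) + (2 - 2*729 - 378)*(1/670)))/(32*(-24) - 708) = (-161 + (128/21 + (2 - 1458 - 378)*(1/670)))/(-768 - 708) = (-161 + (128/21 - 1834*1/670))/(-1476) = -(-161 + (128/21 - 917/335))/1476 = -(-161 + 23623/7035)/1476 = -1/1476*(-1109012/7035) = 277253/2595915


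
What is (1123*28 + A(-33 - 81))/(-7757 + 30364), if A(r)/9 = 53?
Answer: 31921/22607 ≈ 1.4120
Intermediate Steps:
A(r) = 477 (A(r) = 9*53 = 477)
(1123*28 + A(-33 - 81))/(-7757 + 30364) = (1123*28 + 477)/(-7757 + 30364) = (31444 + 477)/22607 = 31921*(1/22607) = 31921/22607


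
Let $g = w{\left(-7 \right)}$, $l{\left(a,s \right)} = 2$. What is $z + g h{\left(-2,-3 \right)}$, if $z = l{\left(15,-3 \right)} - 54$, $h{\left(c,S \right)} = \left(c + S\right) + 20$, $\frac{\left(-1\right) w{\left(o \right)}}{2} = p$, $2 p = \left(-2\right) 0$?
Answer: $-52$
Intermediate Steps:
$p = 0$ ($p = \frac{\left(-2\right) 0}{2} = \frac{1}{2} \cdot 0 = 0$)
$w{\left(o \right)} = 0$ ($w{\left(o \right)} = \left(-2\right) 0 = 0$)
$h{\left(c,S \right)} = 20 + S + c$ ($h{\left(c,S \right)} = \left(S + c\right) + 20 = 20 + S + c$)
$g = 0$
$z = -52$ ($z = 2 - 54 = -52$)
$z + g h{\left(-2,-3 \right)} = -52 + 0 \left(20 - 3 - 2\right) = -52 + 0 \cdot 15 = -52 + 0 = -52$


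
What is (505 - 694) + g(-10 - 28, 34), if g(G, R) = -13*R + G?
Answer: -669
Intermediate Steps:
g(G, R) = G - 13*R
(505 - 694) + g(-10 - 28, 34) = (505 - 694) + ((-10 - 28) - 13*34) = -189 + (-38 - 442) = -189 - 480 = -669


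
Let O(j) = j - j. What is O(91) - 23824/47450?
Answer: -11912/23725 ≈ -0.50209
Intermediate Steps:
O(j) = 0
O(91) - 23824/47450 = 0 - 23824/47450 = 0 - 1*11912/23725 = 0 - 11912/23725 = -11912/23725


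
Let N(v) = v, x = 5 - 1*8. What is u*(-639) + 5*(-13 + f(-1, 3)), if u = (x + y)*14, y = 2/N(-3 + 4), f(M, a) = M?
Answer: 8876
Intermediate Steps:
x = -3 (x = 5 - 8 = -3)
y = 2 (y = 2/(-3 + 4) = 2/1 = 2*1 = 2)
u = -14 (u = (-3 + 2)*14 = -1*14 = -14)
u*(-639) + 5*(-13 + f(-1, 3)) = -14*(-639) + 5*(-13 - 1) = 8946 + 5*(-14) = 8946 - 70 = 8876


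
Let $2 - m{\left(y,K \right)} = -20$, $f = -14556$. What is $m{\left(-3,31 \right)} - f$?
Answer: $14578$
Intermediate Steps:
$m{\left(y,K \right)} = 22$ ($m{\left(y,K \right)} = 2 - -20 = 2 + 20 = 22$)
$m{\left(-3,31 \right)} - f = 22 - -14556 = 22 + 14556 = 14578$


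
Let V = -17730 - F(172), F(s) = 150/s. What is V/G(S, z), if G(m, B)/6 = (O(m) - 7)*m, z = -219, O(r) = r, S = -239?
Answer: -508285/10112568 ≈ -0.050263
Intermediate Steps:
G(m, B) = 6*m*(-7 + m) (G(m, B) = 6*((m - 7)*m) = 6*((-7 + m)*m) = 6*(m*(-7 + m)) = 6*m*(-7 + m))
V = -1524855/86 (V = -17730 - 150/172 = -17730 - 1*75/86 = -17730 - 75/86 = -1524855/86 ≈ -17731.)
V/G(S, z) = -1524855*(-1/(1434*(-7 - 239)))/86 = -1524855/(86*(6*(-239)*(-246))) = -1524855/86/352764 = -1524855/86*1/352764 = -508285/10112568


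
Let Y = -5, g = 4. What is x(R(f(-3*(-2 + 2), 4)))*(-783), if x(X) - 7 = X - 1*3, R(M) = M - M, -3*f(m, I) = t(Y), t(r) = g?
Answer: -3132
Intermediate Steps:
t(r) = 4
f(m, I) = -4/3 (f(m, I) = -1/3*4 = -4/3)
R(M) = 0
x(X) = 4 + X (x(X) = 7 + (X - 1*3) = 7 + (X - 3) = 7 + (-3 + X) = 4 + X)
x(R(f(-3*(-2 + 2), 4)))*(-783) = (4 + 0)*(-783) = 4*(-783) = -3132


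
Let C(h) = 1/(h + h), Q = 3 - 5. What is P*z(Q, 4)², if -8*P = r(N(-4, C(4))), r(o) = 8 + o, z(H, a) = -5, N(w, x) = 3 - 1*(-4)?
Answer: -375/8 ≈ -46.875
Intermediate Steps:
Q = -2
C(h) = 1/(2*h)
N(w, x) = 7 (N(w, x) = 3 + 4 = 7)
P = -15/8 (P = -(8 + 7)/8 = -⅛*15 = -15/8 ≈ -1.8750)
P*z(Q, 4)² = -15/8*(-5)² = -15/8*25 = -375/8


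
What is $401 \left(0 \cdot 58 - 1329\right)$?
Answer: $-532929$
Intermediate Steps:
$401 \left(0 \cdot 58 - 1329\right) = 401 \left(0 - 1329\right) = 401 \left(-1329\right) = -532929$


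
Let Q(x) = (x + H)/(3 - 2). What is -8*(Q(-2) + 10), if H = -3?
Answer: -40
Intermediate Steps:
Q(x) = -3 + x (Q(x) = (x - 3)/(3 - 2) = (-3 + x)/1 = (-3 + x)*1 = -3 + x)
-8*(Q(-2) + 10) = -8*((-3 - 2) + 10) = -8*(-5 + 10) = -8*5 = -40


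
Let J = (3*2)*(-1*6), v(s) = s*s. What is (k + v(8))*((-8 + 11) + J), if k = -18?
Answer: -1518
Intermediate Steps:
v(s) = s²
J = -36 (J = 6*(-6) = -36)
(k + v(8))*((-8 + 11) + J) = (-18 + 8²)*((-8 + 11) - 36) = (-18 + 64)*(3 - 36) = 46*(-33) = -1518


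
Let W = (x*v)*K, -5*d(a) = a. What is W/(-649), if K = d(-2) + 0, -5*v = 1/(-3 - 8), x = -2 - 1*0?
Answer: 4/178475 ≈ 2.2412e-5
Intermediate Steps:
x = -2 (x = -2 + 0 = -2)
v = 1/55 (v = -1/(5*(-3 - 8)) = -⅕/(-11) = -⅕*(-1/11) = 1/55 ≈ 0.018182)
d(a) = -a/5
K = ⅖ (K = -⅕*(-2) + 0 = ⅖ + 0 = ⅖ ≈ 0.40000)
W = -4/275 (W = -2*1/55*(⅖) = -2/55*⅖ = -4/275 ≈ -0.014545)
W/(-649) = -4/275/(-649) = -4/275*(-1/649) = 4/178475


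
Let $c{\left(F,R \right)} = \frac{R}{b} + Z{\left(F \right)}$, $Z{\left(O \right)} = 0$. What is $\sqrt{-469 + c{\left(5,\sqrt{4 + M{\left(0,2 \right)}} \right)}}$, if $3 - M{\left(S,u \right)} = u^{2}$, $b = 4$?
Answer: $\frac{\sqrt{-1876 + \sqrt{3}}}{2} \approx 21.646 i$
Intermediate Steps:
$M{\left(S,u \right)} = 3 - u^{2}$
$c{\left(F,R \right)} = \frac{R}{4}$ ($c{\left(F,R \right)} = \frac{R}{4} + 0 = \frac{R}{4}$)
$\sqrt{-469 + c{\left(5,\sqrt{4 + M{\left(0,2 \right)}} \right)}} = \sqrt{-469 + \frac{\sqrt{4 + \left(3 - 2^{2}\right)}}{4}} = \sqrt{-469 + \frac{\sqrt{4 + \left(3 - 4\right)}}{4}} = \sqrt{-469 + \frac{\sqrt{4 - 1}}{4}} = \sqrt{-469 + \frac{\sqrt{3}}{4}}$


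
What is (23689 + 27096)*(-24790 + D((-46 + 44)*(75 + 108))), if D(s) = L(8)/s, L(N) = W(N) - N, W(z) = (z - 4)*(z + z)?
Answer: -230391129430/183 ≈ -1.2590e+9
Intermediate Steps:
W(z) = 2*z*(-4 + z) (W(z) = (-4 + z)*(2*z) = 2*z*(-4 + z))
L(N) = -N + 2*N*(-4 + N) (L(N) = 2*N*(-4 + N) - N = -N + 2*N*(-4 + N))
D(s) = 56/s (D(s) = (8*(-9 + 2*8))/s = (8*(-9 + 16))/s = (8*7)/s = 56/s)
(23689 + 27096)*(-24790 + D((-46 + 44)*(75 + 108))) = (23689 + 27096)*(-24790 + 56/(((-46 + 44)*(75 + 108)))) = 50785*(-24790 + 56/((-2*183))) = 50785*(-24790 + 56/(-366)) = 50785*(-24790 + 56*(-1/366)) = 50785*(-24790 - 28/183) = 50785*(-4536598/183) = -230391129430/183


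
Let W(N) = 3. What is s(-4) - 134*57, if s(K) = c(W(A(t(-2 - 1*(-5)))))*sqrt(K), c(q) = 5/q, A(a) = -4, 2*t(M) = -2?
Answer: -7638 + 10*I/3 ≈ -7638.0 + 3.3333*I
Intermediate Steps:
t(M) = -1 (t(M) = (1/2)*(-2) = -1)
s(K) = 5*sqrt(K)/3 (s(K) = (5/3)*sqrt(K) = (5*(1/3))*sqrt(K) = 5*sqrt(K)/3)
s(-4) - 134*57 = 5*sqrt(-4)/3 - 134*57 = 5*(2*I)/3 - 7638 = 10*I/3 - 7638 = -7638 + 10*I/3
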